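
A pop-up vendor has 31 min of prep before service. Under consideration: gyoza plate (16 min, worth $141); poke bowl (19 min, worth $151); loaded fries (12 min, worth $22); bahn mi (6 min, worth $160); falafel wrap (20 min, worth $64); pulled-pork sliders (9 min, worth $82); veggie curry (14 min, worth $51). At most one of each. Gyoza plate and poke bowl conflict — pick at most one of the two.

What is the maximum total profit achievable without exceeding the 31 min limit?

By profit per min: bahn mi 26.67, pulled-pork sliders 9.11, gyoza plate 8.81, poke bowl 7.95 lead.
Gyoza plate + bahn mi + pulled-pork sliders uses 31 of the 31 min and totals 383.

383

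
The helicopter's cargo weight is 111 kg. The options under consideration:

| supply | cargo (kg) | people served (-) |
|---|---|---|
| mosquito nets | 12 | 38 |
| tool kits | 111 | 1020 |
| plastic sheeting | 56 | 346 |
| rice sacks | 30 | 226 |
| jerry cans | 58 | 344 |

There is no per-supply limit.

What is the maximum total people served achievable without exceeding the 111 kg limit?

The ratio ordering already packs tightly: tool kits, 111 kg, 1020.
No other feasible combination exceeds 1020.

1020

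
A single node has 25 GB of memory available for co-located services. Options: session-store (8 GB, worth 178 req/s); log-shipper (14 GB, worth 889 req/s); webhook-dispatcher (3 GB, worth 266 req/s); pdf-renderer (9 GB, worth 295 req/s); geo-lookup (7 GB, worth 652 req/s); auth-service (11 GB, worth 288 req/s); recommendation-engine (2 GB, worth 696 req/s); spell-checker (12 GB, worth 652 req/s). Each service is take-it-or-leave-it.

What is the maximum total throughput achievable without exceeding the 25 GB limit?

2266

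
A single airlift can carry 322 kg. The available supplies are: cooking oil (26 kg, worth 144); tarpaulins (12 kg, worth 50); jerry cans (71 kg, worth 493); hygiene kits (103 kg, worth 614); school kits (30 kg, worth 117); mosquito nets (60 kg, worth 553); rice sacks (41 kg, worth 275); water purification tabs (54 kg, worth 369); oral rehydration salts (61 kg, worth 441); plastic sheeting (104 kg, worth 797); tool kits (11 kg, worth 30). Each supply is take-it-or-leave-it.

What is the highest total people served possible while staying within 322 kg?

2435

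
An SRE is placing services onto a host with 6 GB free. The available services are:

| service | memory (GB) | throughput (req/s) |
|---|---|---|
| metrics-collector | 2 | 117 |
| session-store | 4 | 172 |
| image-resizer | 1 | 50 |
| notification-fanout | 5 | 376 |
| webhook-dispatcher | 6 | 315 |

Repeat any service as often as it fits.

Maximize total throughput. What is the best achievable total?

426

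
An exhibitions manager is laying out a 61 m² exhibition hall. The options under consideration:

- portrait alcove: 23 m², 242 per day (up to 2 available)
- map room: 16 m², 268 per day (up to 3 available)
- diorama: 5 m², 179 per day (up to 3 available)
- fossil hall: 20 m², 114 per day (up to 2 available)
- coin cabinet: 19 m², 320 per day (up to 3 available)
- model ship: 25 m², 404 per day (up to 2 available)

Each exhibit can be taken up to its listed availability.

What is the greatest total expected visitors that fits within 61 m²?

1261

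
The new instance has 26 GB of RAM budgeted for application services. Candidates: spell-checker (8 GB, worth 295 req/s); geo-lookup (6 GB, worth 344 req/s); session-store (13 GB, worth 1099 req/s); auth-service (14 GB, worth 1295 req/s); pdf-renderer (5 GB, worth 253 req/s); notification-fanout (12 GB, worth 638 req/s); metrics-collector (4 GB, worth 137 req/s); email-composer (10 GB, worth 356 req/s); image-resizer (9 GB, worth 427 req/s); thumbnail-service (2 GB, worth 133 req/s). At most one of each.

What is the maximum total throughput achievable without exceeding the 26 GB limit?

Density check — auth-service 92.50, session-store 84.54, thumbnail-service 66.50 are the best per GB.
Greedy by ratio would take geo-lookup + auth-service + metrics-collector + thumbnail-service: 26 GB used, total 1909.
The 12 GB tied up in geo-lookup and metrics-collector and thumbnail-service is better spent on notification-fanout — total rises to 1933 (26 GB).

1933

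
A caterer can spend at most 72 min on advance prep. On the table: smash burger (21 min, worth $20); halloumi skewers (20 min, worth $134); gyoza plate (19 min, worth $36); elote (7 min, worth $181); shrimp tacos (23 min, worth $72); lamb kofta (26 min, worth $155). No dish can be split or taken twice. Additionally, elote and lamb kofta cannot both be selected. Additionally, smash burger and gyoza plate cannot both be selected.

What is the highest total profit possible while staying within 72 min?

423

Best packing: halloumi skewers + gyoza plate + elote + shrimp tacos — 69 min, 423 total.
Runner-up smash burger + halloumi skewers + elote + shrimp tacos tops out at 407.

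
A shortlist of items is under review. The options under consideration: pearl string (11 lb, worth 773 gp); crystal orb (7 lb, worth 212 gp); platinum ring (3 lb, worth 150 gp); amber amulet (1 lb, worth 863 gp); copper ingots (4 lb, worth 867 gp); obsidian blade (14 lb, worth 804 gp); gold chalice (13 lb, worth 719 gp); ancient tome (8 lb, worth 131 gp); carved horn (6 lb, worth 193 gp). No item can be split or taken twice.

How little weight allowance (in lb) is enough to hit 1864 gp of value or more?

8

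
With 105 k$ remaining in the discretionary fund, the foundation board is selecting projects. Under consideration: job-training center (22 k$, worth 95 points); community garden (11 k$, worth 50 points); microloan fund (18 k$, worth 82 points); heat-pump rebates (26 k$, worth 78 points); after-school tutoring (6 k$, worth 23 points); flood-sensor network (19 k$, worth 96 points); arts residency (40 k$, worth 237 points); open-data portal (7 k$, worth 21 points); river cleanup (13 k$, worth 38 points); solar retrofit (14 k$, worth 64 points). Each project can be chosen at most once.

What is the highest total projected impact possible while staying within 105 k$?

533

Density check — arts residency 5.92, flood-sensor network 5.05, solar retrofit 4.57 are the best per k$.
Filling by ratio: community garden + microloan fund + flood-sensor network + arts residency + solar retrofit for 529, with 3 k$ left unused.
The 25 k$ tied up in community garden and solar retrofit is better spent on job-training center + after-school tutoring — total rises to 533 (105 k$).
Next best is community garden + microloan fund + flood-sensor network + arts residency + solar retrofit at 529 (102 k$) — short by 4.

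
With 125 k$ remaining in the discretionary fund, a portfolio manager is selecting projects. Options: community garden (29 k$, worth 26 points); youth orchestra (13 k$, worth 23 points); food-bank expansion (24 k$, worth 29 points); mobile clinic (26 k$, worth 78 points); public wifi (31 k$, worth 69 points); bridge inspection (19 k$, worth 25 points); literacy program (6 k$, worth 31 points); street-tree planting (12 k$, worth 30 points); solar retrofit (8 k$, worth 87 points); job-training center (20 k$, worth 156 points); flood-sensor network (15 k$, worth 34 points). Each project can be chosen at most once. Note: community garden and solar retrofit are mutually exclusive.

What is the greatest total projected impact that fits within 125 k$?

Density check — solar retrofit 10.88, job-training center 7.80, literacy program 5.17, mobile clinic 3.00 are the best per k$.
Mobile clinic + public wifi + literacy program + street-tree planting + solar retrofit + job-training center + flood-sensor network uses 118 of the 125 k$ and totals 485.

485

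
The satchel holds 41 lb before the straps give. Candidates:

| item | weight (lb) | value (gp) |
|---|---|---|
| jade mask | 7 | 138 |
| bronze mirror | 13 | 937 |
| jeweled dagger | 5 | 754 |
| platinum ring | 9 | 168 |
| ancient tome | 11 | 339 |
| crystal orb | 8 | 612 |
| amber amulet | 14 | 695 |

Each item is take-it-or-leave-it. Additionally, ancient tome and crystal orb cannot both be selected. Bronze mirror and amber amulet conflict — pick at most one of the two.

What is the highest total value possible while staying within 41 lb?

2471

Best packing: bronze mirror + jeweled dagger + platinum ring + crystal orb — 35 lb, 2471 total.
Every other selection either busts 41 lb or breaks a pairing rule or fails to beat 2471.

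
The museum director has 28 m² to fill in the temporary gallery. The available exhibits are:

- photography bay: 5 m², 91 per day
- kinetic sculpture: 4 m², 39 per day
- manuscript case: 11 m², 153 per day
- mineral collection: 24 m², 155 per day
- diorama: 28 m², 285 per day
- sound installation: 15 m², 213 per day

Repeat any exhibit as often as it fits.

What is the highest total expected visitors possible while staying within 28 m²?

455

5×photography bay uses 25 of the 28 m² and totals 455.
No other feasible combination exceeds 455.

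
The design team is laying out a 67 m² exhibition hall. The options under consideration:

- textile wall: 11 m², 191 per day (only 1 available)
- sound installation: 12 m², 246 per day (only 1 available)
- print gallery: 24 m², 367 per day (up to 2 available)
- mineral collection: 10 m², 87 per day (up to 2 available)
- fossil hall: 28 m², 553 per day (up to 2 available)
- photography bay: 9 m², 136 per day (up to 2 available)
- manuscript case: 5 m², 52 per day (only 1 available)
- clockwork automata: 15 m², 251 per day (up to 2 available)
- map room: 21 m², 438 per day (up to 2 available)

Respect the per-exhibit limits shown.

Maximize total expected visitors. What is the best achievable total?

1313

Ranking by ratio (expected visitors/m²): map room 20.86, sound installation 20.50, fossil hall 19.75, textile wall 17.36.
Best packing: textile wall + sound installation + 2×map room — 65 m², 1313 total.
No other feasible combination exceeds 1313.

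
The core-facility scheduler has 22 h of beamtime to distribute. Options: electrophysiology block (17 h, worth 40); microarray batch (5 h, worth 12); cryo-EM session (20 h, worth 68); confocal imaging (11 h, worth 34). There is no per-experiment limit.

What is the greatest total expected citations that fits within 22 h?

Ranking by ratio (expected citations/h): cryo-EM session 3.40, confocal imaging 3.09, microarray batch 2.40, electrophysiology block 2.35.
Cryo-EM session uses 20 of the 22 h and totals 68.
That's the maximum — no swap from here does better than 68.

68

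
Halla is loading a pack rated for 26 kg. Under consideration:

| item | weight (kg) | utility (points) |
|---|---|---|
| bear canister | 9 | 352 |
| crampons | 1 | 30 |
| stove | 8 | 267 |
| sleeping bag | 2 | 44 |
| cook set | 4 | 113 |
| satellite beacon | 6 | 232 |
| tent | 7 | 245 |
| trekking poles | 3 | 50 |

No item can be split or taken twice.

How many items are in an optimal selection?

The maximum utility within 26 kg is 942.
bear canister + cook set + satellite beacon + tent hits 942 at 26 kg.
Any selection reaching 942 contains exactly 4 items.

4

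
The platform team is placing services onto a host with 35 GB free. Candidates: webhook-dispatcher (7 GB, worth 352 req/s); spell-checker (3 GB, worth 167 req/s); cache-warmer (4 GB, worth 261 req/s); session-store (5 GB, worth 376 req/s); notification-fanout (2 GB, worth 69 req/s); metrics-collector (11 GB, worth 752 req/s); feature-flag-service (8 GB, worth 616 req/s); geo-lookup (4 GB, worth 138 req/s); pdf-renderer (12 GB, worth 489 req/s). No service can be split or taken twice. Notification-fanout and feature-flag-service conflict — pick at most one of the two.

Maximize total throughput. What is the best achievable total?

By throughput per GB: feature-flag-service 77.00, session-store 75.20, metrics-collector 68.36 lead.
Taking webhook-dispatcher + cache-warmer + session-store + metrics-collector + feature-flag-service: 35 GB used, 2357 in throughput.
Nothing else feasible within 35 GB beats 2357.

2357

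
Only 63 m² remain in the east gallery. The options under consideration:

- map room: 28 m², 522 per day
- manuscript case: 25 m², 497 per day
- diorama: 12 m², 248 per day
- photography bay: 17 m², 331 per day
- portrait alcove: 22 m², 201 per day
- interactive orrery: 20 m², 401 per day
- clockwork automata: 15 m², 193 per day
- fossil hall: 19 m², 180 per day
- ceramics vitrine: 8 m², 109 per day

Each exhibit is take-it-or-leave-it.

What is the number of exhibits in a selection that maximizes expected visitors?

Optimal total is 1229.
manuscript case + photography bay + interactive orrery hits 1229 at 62 m².
Every optimal selection uses 3 exhibits.

3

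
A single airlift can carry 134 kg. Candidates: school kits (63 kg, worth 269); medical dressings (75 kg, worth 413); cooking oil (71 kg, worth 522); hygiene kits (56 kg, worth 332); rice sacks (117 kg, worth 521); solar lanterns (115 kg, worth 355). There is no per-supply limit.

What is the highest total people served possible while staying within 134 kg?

854

By people served per kg: cooking oil 7.35, hygiene kits 5.93, medical dressings 5.51 lead.
Cooking oil + hygiene kits uses 127 of the 134 kg and totals 854.
The spare 7 kg is too small for any remaining supply, and no exchange beats 854.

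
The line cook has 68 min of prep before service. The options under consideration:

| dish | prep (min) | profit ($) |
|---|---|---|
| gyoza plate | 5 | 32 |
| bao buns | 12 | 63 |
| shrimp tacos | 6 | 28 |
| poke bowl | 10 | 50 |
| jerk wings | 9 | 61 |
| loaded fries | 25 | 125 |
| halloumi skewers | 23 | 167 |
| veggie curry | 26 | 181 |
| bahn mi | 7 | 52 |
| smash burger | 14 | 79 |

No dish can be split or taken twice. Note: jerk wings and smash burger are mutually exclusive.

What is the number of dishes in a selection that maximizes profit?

4

Best achievable profit is 463.
One optimal bundle: bao buns + halloumi skewers + veggie curry + bahn mi (68 min).
Every optimal selection uses 4 dishes.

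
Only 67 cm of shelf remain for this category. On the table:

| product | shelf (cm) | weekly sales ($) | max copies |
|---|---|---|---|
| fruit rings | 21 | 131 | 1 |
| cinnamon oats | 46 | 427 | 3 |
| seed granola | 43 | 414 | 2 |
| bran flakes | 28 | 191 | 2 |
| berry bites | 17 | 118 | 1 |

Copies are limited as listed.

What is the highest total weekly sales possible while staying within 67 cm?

558

By weekly sales per cm: seed granola 9.63, cinnamon oats 9.28, berry bites 6.94, bran flakes 6.82 lead.
A density-first pass picks seed granola + berry bites — 532 at 60 cm.
The 60 cm tied up in seed granola and berry bites is better spent on fruit rings + cinnamon oats — total rises to 558 (67 cm).
No other feasible combination exceeds 558.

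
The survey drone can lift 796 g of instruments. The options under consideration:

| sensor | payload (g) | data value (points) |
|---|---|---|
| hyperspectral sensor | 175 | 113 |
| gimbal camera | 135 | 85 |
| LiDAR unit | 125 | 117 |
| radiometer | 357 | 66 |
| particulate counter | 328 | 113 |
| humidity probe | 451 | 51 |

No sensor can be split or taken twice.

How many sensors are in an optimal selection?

Optimal total is 428.
One optimal bundle: hyperspectral sensor + gimbal camera + LiDAR unit + particulate counter (763 g).
Any selection reaching 428 contains exactly 4 sensors.

4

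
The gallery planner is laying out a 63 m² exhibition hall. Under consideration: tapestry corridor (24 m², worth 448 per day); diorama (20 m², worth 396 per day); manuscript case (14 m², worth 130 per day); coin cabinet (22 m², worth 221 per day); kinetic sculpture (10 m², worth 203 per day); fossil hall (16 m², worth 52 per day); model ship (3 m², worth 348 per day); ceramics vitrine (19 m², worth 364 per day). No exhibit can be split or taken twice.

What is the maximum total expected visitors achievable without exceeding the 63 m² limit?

A density-first pass picks diorama + kinetic sculpture + model ship + ceramics vitrine — 1311 at 52 m².
Replace ceramics vitrine with tapestry corridor: the trade gains 84 net, giving 1395 at 57 m².
Next best is tapestry corridor + kinetic sculpture + model ship + ceramics vitrine at 1363 (56 m²) — short by 32.

1395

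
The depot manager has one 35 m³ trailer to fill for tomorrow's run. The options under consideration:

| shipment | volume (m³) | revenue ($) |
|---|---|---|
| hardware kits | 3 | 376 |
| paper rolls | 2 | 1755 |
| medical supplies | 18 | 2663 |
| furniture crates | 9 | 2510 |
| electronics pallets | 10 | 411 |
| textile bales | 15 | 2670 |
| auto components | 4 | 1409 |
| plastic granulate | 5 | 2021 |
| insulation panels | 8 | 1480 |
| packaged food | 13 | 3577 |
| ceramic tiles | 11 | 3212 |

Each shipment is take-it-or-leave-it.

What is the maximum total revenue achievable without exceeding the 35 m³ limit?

11974

Filling by ratio: hardware kits + paper rolls + furniture crates + auto components + plastic granulate + ceramic tiles for 11283, with 1 m³ left unused.
Replace hardware kits and furniture crates with packaged food: the trade gains 691 net, giving 11974 at 35 m³.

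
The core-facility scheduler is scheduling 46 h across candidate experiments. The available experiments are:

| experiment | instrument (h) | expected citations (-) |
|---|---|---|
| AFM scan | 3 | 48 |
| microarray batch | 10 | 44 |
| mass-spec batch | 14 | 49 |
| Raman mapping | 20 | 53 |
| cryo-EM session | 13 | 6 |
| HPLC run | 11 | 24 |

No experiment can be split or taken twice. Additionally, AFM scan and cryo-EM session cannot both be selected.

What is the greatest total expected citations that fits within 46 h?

169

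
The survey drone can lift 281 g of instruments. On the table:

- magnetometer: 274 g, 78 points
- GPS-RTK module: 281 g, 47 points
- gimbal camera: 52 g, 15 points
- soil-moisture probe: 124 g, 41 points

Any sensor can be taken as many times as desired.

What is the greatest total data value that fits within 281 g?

Ranking by ratio (data value/g): soil-moisture probe 0.33, gimbal camera 0.29, magnetometer 0.28, GPS-RTK module 0.17.
Greedy by ratio would take 2×soil-moisture probe: 248 g used, total 82.
Replace soil-moisture probe with 3×gimbal camera: the trade gains 4 net, giving 86 at 280 g.

86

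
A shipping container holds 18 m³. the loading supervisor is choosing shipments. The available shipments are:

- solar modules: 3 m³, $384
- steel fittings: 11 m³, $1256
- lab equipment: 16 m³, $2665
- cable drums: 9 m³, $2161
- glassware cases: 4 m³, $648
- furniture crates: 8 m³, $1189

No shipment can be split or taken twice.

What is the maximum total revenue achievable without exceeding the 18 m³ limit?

3350

By revenue per m³: cable drums 240.11, lab equipment 166.56, glassware cases 162.00 lead.
Greedy by ratio would take solar modules + cable drums + glassware cases: 16 m³ used, total 3193.
Replace solar modules and glassware cases with furniture crates: the trade gains 157 net, giving 3350 at 17 m³.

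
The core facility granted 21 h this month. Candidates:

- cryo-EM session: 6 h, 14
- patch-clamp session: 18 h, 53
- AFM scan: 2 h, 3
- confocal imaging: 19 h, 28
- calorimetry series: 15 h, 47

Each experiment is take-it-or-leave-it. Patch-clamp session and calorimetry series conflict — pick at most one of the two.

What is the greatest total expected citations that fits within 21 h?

Ranking by ratio (expected citations/h): calorimetry series 3.13, patch-clamp session 2.94, cryo-EM session 2.33.
Best packing: cryo-EM session + calorimetry series — 21 h, 61 total.
Runner-up patch-clamp session + AFM scan tops out at 56.

61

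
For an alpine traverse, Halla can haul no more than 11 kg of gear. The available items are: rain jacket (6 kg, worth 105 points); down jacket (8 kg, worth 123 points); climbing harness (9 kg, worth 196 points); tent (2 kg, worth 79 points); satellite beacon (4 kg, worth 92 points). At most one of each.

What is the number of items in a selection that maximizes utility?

2

Optimal total is 275.
climbing harness + tent hits 275 at 11 kg.
Every optimal selection uses 2 items.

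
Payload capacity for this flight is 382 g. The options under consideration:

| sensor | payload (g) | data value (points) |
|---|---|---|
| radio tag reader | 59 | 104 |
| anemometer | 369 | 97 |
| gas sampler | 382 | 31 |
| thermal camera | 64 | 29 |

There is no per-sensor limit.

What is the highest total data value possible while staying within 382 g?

624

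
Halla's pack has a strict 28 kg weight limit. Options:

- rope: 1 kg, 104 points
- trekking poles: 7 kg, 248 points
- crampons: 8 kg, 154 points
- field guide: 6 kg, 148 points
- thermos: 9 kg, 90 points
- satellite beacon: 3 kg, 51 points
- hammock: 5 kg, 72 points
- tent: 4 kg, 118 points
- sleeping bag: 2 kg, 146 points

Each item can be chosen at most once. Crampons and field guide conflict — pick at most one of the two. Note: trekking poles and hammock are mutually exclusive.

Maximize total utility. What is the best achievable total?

821

By utility per kg: rope 104.00, sleeping bag 73.00, trekking poles 35.43 lead.
Best packing: rope + trekking poles + crampons + satellite beacon + tent + sleeping bag — 25 kg, 821 total.
Next best is rope + trekking poles + field guide + satellite beacon + tent + sleeping bag at 815 (23 kg) — short by 6.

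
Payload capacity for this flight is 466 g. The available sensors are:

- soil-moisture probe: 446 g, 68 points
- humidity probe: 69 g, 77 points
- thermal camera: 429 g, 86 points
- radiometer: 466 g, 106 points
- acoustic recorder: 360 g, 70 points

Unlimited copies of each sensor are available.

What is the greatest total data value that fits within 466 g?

462

The ratio ordering already packs tightly: 6×humidity probe, 414 g, 462.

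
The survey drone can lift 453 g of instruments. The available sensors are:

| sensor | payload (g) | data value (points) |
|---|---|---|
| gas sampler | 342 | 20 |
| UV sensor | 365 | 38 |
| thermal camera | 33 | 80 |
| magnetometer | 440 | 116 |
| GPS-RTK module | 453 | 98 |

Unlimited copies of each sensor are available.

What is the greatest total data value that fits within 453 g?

1040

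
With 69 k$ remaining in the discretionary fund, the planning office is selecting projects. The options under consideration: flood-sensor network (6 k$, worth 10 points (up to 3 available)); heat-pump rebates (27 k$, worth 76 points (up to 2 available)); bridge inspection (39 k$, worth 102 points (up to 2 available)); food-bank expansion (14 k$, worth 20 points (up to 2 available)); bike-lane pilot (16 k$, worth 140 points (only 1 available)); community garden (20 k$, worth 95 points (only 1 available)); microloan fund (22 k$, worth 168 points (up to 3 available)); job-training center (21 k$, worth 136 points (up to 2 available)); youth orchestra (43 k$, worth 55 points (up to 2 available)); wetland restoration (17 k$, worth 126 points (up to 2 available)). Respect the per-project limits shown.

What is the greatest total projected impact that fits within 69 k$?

504

Greedy by ratio would take flood-sensor network + bike-lane pilot + 2×microloan fund: 66 k$ used, total 486.
The 22 k$ tied up in flood-sensor network and bike-lane pilot is better spent on microloan fund — total rises to 504 (66 k$).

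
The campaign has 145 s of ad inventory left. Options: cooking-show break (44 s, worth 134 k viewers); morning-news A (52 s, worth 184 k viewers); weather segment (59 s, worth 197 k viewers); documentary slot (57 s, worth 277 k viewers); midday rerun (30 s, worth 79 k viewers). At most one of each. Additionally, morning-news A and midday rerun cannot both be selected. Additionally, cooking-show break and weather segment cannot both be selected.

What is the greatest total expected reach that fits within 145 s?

490

Ranking by ratio (expected reach/s): documentary slot 4.86, morning-news A 3.54, weather segment 3.34, cooking-show break 3.05.
Taking cooking-show break + documentary slot + midday rerun: 131 s used, 490 in expected reach.
Every other selection either busts 145 s or breaks a pairing rule or fails to beat 490.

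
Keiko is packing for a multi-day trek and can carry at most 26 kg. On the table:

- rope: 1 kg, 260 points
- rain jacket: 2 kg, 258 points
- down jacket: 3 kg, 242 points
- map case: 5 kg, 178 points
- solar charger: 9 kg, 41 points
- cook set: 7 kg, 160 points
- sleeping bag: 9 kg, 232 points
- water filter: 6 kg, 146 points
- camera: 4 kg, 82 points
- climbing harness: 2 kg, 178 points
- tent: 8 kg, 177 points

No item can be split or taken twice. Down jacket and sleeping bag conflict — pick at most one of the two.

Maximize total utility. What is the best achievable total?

Rope + rain jacket + down jacket + map case + cook set + water filter + climbing harness uses 26 of the 26 kg and totals 1422.
Runner-up rope + rain jacket + down jacket + map case + camera + climbing harness + tent tops out at 1375.

1422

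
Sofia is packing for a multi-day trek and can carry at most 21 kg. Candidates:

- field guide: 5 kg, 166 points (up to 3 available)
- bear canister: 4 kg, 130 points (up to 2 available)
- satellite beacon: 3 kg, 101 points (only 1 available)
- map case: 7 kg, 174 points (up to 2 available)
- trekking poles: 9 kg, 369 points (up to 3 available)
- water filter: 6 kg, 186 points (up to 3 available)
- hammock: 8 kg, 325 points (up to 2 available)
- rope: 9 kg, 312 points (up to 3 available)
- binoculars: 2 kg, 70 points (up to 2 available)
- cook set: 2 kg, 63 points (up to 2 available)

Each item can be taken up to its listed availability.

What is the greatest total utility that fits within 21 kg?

Ranking by ratio (utility/kg): trekking poles 41.00, hammock 40.62, binoculars 35.00.
Filling by ratio: 2×trekking poles + binoculars for 808, with 1 kg left unused.
The 2 kg tied up in binoculars is better spent on satellite beacon — total rises to 839 (21 kg).

839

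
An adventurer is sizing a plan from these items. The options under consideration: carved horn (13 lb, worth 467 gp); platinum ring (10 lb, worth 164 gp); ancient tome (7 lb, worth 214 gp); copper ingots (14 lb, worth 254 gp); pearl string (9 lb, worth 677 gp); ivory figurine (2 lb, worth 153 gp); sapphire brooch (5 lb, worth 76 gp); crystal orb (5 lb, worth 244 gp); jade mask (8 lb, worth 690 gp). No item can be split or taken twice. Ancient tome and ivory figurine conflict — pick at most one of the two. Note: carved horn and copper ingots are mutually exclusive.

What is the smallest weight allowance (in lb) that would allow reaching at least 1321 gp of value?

17

Minimise lb subject to total value ≥ 1321.
Taking pearl string + jade mask gives 1367 (≥ 1321) for 17 lb.
Any bundle with less than 17 lb falls short of 1321.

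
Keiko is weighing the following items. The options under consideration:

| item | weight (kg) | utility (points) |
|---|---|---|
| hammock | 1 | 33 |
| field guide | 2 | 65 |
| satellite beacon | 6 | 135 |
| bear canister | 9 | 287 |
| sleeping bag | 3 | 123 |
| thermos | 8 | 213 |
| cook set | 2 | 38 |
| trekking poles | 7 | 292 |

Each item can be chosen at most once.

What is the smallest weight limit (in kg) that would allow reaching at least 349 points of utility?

9

Need the lightest bundle worth ≥ 349.
field guide + trekking poles reaches 357 using 9 kg.
No combination under 9 kg hits 349.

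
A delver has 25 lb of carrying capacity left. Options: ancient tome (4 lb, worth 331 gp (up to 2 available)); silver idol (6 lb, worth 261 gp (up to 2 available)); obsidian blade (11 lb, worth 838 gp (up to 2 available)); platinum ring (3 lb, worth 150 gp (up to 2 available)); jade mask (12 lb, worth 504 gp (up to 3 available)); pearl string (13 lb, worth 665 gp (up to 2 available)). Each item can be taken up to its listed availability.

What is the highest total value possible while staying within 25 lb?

Taking the top-ratio items first gives 2×ancient tome + obsidian blade + 2×platinum ring for 1800 (25 lb).
Dropping 2×ancient tome and platinum ring frees 11 lb; slotting in obsidian blade (11 lb) lifts the total to 1826 at 25 lb.
Every other selection either busts 25 lb or exceeds an availability limit or fails to beat 1826.

1826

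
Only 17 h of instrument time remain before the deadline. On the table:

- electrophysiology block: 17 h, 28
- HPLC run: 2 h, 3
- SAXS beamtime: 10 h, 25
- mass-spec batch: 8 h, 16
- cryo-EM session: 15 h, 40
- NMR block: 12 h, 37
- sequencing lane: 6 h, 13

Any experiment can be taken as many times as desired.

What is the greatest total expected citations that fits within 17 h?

43

Density check — NMR block 3.08, cryo-EM session 2.67, SAXS beamtime 2.50 are the best per h.
Best packing: 2×HPLC run + NMR block — 16 h, 43 total.
Nothing else within 17 h beats 43.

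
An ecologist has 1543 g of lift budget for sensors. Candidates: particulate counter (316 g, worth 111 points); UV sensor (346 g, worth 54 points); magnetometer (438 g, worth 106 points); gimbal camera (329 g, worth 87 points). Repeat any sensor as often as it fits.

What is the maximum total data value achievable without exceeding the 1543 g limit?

The ratio ordering already packs tightly: 4×particulate counter, 1264 g, 444.
Every other selection either busts 1543 g or fails to beat 444.

444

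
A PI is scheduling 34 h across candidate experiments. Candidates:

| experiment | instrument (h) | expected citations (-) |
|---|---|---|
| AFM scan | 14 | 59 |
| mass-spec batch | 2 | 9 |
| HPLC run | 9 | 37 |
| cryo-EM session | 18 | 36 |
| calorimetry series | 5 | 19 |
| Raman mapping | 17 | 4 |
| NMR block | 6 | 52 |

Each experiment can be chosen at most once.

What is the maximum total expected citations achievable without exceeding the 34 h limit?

167

A density-first pass picks AFM scan + mass-spec batch + HPLC run + NMR block — 157 at 31 h.
Replace mass-spec batch with calorimetry series: the trade gains 10 net, giving 167 at 34 h.
An exhaustive check of the 128 subsets confirms 167.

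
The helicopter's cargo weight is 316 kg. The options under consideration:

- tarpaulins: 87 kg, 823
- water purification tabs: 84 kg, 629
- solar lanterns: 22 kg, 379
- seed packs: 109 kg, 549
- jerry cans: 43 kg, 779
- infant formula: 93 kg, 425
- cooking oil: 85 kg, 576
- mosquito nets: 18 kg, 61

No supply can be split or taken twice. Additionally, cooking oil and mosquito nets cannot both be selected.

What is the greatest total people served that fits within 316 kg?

2807

By people served per kg: jerry cans 18.12, solar lanterns 17.23, tarpaulins 9.46, water purification tabs 7.49 lead.
Filling by ratio: tarpaulins + water purification tabs + solar lanterns + jerry cans + mosquito nets for 2671, with 62 kg left unused.
Replace solar lanterns and mosquito nets with cooking oil: the trade gains 136 net, giving 2807 at 299 kg.
That's the maximum — no feasible swap from here does better than 2807.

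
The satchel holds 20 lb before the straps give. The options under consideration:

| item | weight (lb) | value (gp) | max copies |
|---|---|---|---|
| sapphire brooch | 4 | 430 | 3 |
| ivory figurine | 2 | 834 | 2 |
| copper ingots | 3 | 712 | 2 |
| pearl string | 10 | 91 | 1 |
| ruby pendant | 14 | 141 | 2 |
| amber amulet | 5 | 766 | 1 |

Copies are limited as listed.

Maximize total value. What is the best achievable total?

Ranking by ratio (value/lb): ivory figurine 417.00, copper ingots 237.33, amber amulet 153.20.
Taking sapphire brooch + 2×ivory figurine + 2×copper ingots + amber amulet: 19 lb used, 4288 in value.
That's the maximum — no swap from here does better than 4288.

4288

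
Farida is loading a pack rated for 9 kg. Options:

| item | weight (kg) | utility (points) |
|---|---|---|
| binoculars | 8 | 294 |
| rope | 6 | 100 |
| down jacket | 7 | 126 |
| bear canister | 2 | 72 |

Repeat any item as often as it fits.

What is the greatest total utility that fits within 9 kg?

Binoculars uses 8 of the 9 kg and totals 294.

294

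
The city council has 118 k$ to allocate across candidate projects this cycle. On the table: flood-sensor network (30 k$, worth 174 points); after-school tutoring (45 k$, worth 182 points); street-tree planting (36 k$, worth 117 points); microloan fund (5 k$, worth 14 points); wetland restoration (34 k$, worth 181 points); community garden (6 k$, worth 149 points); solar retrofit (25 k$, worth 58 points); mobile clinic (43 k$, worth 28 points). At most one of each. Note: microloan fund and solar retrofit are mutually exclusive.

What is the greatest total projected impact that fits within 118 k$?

686

The ratio ordering already packs tightly: flood-sensor network + after-school tutoring + wetland restoration + community garden, 115 k$, 686.
Next best is flood-sensor network + street-tree planting + microloan fund + wetland restoration + community garden at 635 (111 k$) — short by 51.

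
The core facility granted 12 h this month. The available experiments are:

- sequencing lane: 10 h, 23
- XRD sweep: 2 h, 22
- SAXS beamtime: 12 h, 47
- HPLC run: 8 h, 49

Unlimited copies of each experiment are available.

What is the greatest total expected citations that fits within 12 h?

Ranking by ratio (expected citations/h): XRD sweep 11.00, HPLC run 6.12, SAXS beamtime 3.92.
The ratio ordering already packs tightly: 6×XRD sweep, 12 h, 132.
That's the maximum — no swap from here does better than 132.

132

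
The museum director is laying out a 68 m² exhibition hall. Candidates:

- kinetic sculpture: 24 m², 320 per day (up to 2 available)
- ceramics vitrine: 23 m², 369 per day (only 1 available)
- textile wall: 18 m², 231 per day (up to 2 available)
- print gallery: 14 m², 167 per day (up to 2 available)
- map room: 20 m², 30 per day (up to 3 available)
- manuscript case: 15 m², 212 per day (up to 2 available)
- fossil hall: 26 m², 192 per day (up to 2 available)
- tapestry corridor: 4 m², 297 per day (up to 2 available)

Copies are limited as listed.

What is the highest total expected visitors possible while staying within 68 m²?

1425

The ratio heuristic lands on ceramics vitrine + 2×manuscript case + 2×tapestry corridor (1387) but leaves 7 m² idle.
Replace 2×manuscript case with 2×textile wall: the trade gains 38 net, giving 1425 at 67 m².
Every other selection either busts 68 m² or exceeds an availability limit or fails to beat 1425.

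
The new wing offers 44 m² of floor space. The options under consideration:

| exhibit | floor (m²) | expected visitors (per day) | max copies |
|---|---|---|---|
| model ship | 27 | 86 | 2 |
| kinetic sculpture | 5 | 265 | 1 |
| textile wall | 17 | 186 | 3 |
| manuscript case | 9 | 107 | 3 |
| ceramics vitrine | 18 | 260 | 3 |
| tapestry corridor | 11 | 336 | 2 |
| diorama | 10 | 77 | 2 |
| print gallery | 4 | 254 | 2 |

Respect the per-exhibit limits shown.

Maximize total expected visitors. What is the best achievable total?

The ratio ordering already packs tightly: kinetic sculpture + manuscript case + 2×tapestry corridor + 2×print gallery, 44 m², 1552.
Nothing else within 44 m² beats 1552.

1552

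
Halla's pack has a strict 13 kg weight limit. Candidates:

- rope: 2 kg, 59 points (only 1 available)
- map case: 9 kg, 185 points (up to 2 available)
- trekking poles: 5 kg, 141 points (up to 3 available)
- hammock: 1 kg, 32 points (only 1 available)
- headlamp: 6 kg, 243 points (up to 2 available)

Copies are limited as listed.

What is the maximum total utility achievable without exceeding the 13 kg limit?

Ranking by ratio (utility/kg): headlamp 40.50, hammock 32.00, rope 29.50.
Hammock + 2×headlamp uses 13 of the 13 kg and totals 518.

518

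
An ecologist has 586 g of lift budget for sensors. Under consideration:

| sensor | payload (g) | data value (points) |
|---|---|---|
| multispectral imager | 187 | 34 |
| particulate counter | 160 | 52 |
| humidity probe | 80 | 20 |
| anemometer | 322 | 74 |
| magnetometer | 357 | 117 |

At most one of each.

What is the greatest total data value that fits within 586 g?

169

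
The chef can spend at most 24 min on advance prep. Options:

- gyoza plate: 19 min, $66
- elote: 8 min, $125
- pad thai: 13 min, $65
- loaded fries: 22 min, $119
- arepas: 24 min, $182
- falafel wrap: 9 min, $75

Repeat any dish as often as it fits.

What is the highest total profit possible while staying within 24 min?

375

3×elote uses 24 of the 24 min and totals 375.
No other feasible combination exceeds 375.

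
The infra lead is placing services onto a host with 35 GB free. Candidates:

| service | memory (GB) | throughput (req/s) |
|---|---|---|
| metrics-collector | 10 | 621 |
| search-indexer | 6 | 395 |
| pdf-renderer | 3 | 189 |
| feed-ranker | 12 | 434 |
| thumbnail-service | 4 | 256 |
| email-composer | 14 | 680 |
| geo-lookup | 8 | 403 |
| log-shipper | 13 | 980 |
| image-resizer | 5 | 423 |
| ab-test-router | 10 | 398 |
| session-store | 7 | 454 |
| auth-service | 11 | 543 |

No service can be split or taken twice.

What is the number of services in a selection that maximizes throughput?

5

Best achievable throughput is 2508.
For example search-indexer + thumbnail-service + log-shipper + image-resizer + session-store achieves it, using 35 GB.
All optima have 5 services.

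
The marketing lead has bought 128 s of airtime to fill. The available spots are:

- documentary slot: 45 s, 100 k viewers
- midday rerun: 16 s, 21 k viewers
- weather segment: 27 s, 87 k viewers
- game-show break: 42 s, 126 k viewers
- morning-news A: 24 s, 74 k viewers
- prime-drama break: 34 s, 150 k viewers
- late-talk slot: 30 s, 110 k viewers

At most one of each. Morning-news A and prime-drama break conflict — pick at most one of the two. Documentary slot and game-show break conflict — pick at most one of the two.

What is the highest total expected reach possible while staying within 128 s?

Ranking by ratio (expected reach/s): prime-drama break 4.41, late-talk slot 3.67, weather segment 3.22, morning-news A 3.08.
Midday rerun + game-show break + prime-drama break + late-talk slot uses 122 of the 128 s and totals 407.
That's the maximum — no feasible swap from here does better than 407.

407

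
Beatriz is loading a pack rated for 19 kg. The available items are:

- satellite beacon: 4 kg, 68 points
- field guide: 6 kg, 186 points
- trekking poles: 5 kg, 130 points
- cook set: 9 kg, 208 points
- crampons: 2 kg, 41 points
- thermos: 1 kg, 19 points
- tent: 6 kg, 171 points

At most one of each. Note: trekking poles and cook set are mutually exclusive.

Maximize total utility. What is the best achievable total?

528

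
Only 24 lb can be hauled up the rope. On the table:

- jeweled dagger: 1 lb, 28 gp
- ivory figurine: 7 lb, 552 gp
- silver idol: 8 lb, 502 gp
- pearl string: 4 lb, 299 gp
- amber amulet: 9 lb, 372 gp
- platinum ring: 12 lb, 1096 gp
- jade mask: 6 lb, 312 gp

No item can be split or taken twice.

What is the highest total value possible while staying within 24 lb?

Taking jeweled dagger + ivory figurine + pearl string + platinum ring: 24 lb used, 1975 in value.
Next best is ivory figurine + pearl string + platinum ring at 1947 (23 lb) — short by 28.

1975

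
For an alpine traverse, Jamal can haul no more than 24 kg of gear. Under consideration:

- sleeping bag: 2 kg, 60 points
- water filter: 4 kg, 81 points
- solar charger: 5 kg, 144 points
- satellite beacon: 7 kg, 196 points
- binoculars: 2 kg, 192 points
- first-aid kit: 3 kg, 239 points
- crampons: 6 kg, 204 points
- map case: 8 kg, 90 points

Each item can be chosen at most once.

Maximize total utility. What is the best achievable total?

975

Ranking by ratio (utility/kg): binoculars 96.00, first-aid kit 79.67, crampons 34.00.
The ratio heuristic lands on sleeping bag + water filter + solar charger + binoculars + first-aid kit + crampons (920) but leaves 2 kg idle.
The 6 kg tied up in sleeping bag and water filter is better spent on satellite beacon — total rises to 975 (23 kg).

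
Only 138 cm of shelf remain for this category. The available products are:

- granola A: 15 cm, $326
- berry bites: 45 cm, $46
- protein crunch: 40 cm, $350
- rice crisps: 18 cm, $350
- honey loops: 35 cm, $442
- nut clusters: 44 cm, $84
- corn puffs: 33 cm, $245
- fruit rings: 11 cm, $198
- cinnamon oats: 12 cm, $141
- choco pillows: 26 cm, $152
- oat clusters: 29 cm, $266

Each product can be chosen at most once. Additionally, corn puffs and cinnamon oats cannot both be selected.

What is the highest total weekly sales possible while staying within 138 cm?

Taking the top-ratio products first gives granola A + rice crisps + honey loops + fruit rings + cinnamon oats + oat clusters for 1723 (120 cm).
The 29 cm tied up in oat clusters is better spent on protein crunch — total rises to 1807 (131 cm).
The closest alternative, granola A + protein crunch + rice crisps + honey loops + oat clusters, reaches only 1734.

1807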